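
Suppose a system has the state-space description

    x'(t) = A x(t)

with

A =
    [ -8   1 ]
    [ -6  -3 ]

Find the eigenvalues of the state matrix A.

-6, -5

det(sI - A) = s^2 - (tr A)s + det A, with tr A = (-8) + (-3) = -11 and det A = (-8)·(-3) - 1·(-6) = 24 - (-6) = 30.
So p(s) = det(sI - A) = s^2 + 11s + 30.
Factor s^2 + 11s + 30: two numbers with sum -11 and product 30 are -5 and -6, so s^2 + 11s + 30 = (s + 5)(s + 6).
Hence p(s) = (s + 5) (s + 6), with roots -6, -5.
All eigenvalues have negative real part, so the system is asymptotically stable.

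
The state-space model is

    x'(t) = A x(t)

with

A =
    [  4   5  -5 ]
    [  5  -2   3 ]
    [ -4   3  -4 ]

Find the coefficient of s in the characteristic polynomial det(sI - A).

-70

Expand det(sI - A) for the 3×3 matrix.
p(s) = s^3 + 2s^2 - 70s - 1.
(Check: constant term = det(-A) = (-1)^3 det A = -1; coefficient of s^2 = -tr A = 2.)
The coefficient of s is -70.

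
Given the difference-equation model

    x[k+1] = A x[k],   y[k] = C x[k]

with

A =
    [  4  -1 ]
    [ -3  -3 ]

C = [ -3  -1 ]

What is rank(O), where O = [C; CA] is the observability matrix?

CA = [[-9, 6]]
Observability matrix O = [C; CA] = [[-3, -1], [-9, 6]]
det(O) = (-3)·6 - (-1)·(-9) = -18 - 9 = -27 ≠ 0, so rank(O) = 2.
rank(O) = 2 = n, so the pair (A, C) is completely observable.

2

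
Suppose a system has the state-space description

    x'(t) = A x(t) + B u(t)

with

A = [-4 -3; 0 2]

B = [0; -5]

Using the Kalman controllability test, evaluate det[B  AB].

AB = [[15], [-10]]
Controllability matrix C = [B  AB] = [[0, 15], [-5, -10]]
det(C) = 0·(-10) - 15·(-5) = 0 - (-75) = 75
Since det(C) ≠ 0, rank(C) = 2 and the system is completely controllable.

75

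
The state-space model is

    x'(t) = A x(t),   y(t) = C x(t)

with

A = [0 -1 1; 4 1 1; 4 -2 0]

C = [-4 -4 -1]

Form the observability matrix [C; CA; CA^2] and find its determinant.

312

CA = [[-20, 2, -8]]
CA^2 = [[-24, 38, -18]]
Observability matrix O = [C; CA; CA^2] = [[-4, -4, -1], [-20, 2, -8], [-24, 38, -18]]
Expanding along the first row, det(O) = (-4)·(2·(-18) - (-8)·38) - (-4)·((-20)·(-18) - (-8)·(-24)) + (-1)·((-20)·38 - 2·(-24)) = (-4)·268 - (-4)·168 + (-1)·(-712) = 312
Since det(O) ≠ 0, rank(O) = 3 and the system is completely observable.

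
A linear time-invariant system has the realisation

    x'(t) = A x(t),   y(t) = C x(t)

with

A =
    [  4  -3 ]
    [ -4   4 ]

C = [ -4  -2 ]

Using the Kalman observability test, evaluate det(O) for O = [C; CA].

CA = [[-8, 4]]
Observability matrix O = [C; CA] = [[-4, -2], [-8, 4]]
det(O) = (-4)·4 - (-2)·(-8) = -16 - 16 = -32
Since det(O) ≠ 0, rank(O) = 2 and the system is completely observable.

-32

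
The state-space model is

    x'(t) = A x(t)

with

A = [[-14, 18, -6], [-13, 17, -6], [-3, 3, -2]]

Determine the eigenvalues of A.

-2, -1, 4

det(sI - A) = s^3 - (tr A)s^2 + (M11 + M22 + M33)s - det A, where Mii is the 2×2 principal minor of A obtained by deleting row i and column i.
tr A = (-14) + 17 + (-2) = 1; M11 = 17·(-2) - (-6)·3 = -34 - (-18) = -16; M22 = (-14)·(-2) - (-6)·(-3) = 28 - 18 = 10; M33 = (-14)·17 - 18·(-13) = -238 - (-234) = -4; sum of minors = -10.
det A = (-14)·(17·(-2) - (-6)·3) - 18·((-13)·(-2) - (-6)·(-3)) + (-6)·((-13)·3 - 17·(-3)) = (-14)·(-16) - 18·8 + (-6)·12 = 8.
So p(s) = det(sI - A) = s^3 - s^2 - 10s - 8.
Rational-root test: any integer root divides -8. Testing small divisors, s = -1 works: p(-1) = -1 + (-1) + 10 + (-8) = 0, so (s + 1) is a factor.
Dividing, p(s) = (s + 1)(s^2 - 2s - 8).
Factor s^2 - 2s - 8: two numbers with sum 2 and product -8 are 4 and -2, so s^2 - 2s - 8 = (s - 4)(s + 2).
Hence p(s) = (s - 4) (s + 1) (s + 2), with roots -2, -1, 4.
At least one eigenvalue has non-negative real part, so the system is not asymptotically stable.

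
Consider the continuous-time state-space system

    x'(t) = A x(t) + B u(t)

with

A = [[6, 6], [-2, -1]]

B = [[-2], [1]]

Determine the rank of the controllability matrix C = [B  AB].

AB = [[-6], [3]]
Controllability matrix C = [B  AB] = [[-2, -6], [1, 3]]
Every column of C is a scalar multiple of column 1 = [-2, 1] (multipliers 1, 3), so the columns span a one-dimensional space.
C ≠ 0, hence rank(C) = 1.
rank(C) = 1 < n = 2, so the pair (A, B) is not completely controllable.

1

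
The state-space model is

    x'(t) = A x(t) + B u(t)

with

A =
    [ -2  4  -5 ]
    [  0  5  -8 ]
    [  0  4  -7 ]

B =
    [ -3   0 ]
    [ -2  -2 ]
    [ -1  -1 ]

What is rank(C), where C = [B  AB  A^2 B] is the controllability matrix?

AB = [[3, -3], [-2, -2], [-1, -1]]
A^2B = [[-9, 3], [-2, -2], [-1, -1]]
Controllability matrix C = [B  AB  A^2B] = [[-3, 0, 3, -3, -9, 3], [-2, -2, -2, -2, -2, -2], [-1, -1, -1, -1, -1, -1]]
The rows r1, r2, r3 of C are linearly dependent: -r2 + 2·r3 = 0 (check each entry), so rank(C) ≤ 2.
The 2×2 minor from rows 1, 2, columns 1, 2 is (-3)·(-2) - 0·(-2) = 6 - 0 = 6 ≠ 0, so rank(C) = 2.
rank(C) = 2 < n = 3, so the pair (A, B) is not completely controllable.

2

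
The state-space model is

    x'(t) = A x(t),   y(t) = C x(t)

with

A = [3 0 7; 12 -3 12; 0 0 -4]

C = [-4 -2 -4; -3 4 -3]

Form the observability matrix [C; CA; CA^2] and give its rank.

CA = [[-36, 6, -36], [39, -12, 39]]
CA^2 = [[-36, -18, -36], [-27, 36, -27]]
Observability matrix O = [C; CA; CA^2] = [[-4, -2, -4], [-3, 4, -3], [-36, 6, -36], [39, -12, 39], [-36, -18, -36], [-27, 36, -27]]
The columns c1, c2, c3 of O are linearly dependent: -c1 + c3 = 0 (check each entry), so rank(O) ≤ 2.
The 2×2 minor from rows 1, 2, columns 1, 2 is (-4)·4 - (-2)·(-3) = -16 - 6 = -22 ≠ 0, so rank(O) = 2.
rank(O) = 2 < n = 3, so the pair (A, C) is not completely observable.

2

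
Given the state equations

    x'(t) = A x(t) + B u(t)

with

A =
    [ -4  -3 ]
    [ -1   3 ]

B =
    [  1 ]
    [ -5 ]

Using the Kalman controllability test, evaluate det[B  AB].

39

AB = [[11], [-16]]
Controllability matrix C = [B  AB] = [[1, 11], [-5, -16]]
det(C) = 1·(-16) - 11·(-5) = -16 - (-55) = 39
Since det(C) ≠ 0, rank(C) = 2 and the system is completely controllable.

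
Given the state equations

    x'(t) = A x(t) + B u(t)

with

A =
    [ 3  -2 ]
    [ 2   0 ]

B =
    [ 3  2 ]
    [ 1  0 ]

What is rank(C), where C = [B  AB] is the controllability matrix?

AB = [[7, 6], [6, 4]]
Controllability matrix C = [B  AB] = [[3, 2, 7, 6], [1, 0, 6, 4]]
Take the 2×2 submatrix of C formed by columns 1, 2: [[3, 2], [1, 0]]. Its determinant is 3·0 - 2·1 = 0 - 2 = -2 ≠ 0.
So rank(C) ≥ 2; since C has 2 rows, rank(C) = 2.
rank(C) = 2 = n, so the pair (A, B) is completely controllable.

2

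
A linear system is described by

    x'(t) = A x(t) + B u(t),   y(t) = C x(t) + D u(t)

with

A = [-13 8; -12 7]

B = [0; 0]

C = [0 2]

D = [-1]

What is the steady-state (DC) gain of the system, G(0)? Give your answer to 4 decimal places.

-1.0000

G(0) = C(-A)^{-1}B + D = -C A^{-1} B + D.
det A = 5, so A^{-1} = (1/5)·adj(A) = [[7/5, -8/5], [12/5, -13/5]]
A^{-1} B = [0, 0]^T
C A^{-1} B = 0
G(0) = D - C A^{-1} B = -1 - (0) = -1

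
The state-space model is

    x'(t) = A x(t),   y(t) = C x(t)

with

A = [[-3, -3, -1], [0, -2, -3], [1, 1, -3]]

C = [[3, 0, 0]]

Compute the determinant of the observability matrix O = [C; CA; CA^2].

-837

CA = [[-9, -9, -3]]
CA^2 = [[24, 42, 45]]
Observability matrix O = [C; CA; CA^2] = [[3, 0, 0], [-9, -9, -3], [24, 42, 45]]
Expanding along the first row, det(O) = 3·((-9)·45 - (-3)·42) - 0·((-9)·45 - (-3)·24) + 0·((-9)·42 - (-9)·24) = 3·(-279) - 0·(-333) + 0·(-162) = -837
Since det(O) ≠ 0, rank(O) = 3 and the system is completely observable.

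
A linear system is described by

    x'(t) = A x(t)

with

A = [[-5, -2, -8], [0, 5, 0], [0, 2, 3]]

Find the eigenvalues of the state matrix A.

-5, 3, 5

det(sI - A) = s^3 - (tr A)s^2 + (M11 + M22 + M33)s - det A, where Mii is the 2×2 principal minor of A obtained by deleting row i and column i.
tr A = (-5) + 5 + 3 = 3; M11 = 5·3 - 0·2 = 15 - 0 = 15; M22 = (-5)·3 - (-8)·0 = -15 - 0 = -15; M33 = (-5)·5 - (-2)·0 = -25 - 0 = -25; sum of minors = -25.
det A = (-5)·(5·3 - 0·2) - (-2)·(0·3 - 0·0) + (-8)·(0·2 - 5·0) = (-5)·15 - (-2)·0 + (-8)·0 = -75.
So p(s) = det(sI - A) = s^3 - 3s^2 - 25s + 75.
Rational-root test: any integer root divides 75. Testing small divisors, s = 3 works: p(3) = 27 + (-27) + (-75) + 75 = 0, so (s - 3) is a factor.
Dividing, p(s) = (s - 3)(s^2 - 25).
Factor s^2 - 25: two numbers with sum 0 and product -25 are 5 and -5, so s^2 - 25 = (s - 5)(s + 5).
Hence p(s) = (s - 5) (s - 3) (s + 5), with roots -5, 3, 5.
At least one eigenvalue has non-negative real part, so the system is not asymptotically stable.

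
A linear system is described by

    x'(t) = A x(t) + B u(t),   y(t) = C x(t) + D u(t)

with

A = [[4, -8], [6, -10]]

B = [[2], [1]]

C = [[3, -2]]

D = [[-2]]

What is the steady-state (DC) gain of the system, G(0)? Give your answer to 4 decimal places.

G(0) = C(-A)^{-1}B + D = -C A^{-1} B + D.
det A = 8, so A^{-1} = (1/8)·adj(A) = [[-5/4, 1], [-3/4, 1/2]]
A^{-1} B = [-3/2, -1]^T
C A^{-1} B = -5/2
G(0) = D - C A^{-1} B = -2 - (-5/2) = 1/2 ≈ 0.5000

0.5000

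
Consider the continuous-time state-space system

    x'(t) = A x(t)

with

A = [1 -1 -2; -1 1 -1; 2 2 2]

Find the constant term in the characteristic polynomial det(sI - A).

-12

Expand det(sI - A) for the 3×3 matrix.
p(s) = s^3 - 4s^2 + 10s - 12.
(Check: constant term = det(-A) = (-1)^3 det A = -12; coefficient of s^2 = -tr A = -4.)
The constant term is -12.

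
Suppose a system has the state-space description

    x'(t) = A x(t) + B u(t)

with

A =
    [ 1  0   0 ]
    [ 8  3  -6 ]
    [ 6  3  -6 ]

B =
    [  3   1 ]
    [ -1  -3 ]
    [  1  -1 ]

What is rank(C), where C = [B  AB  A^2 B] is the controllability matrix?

2

AB = [[3, 1], [15, 5], [9, 3]]
A^2B = [[3, 1], [15, 5], [9, 3]]
Controllability matrix C = [B  AB  A^2B] = [[3, 1, 3, 1, 3, 1], [-1, -3, 15, 5, 15, 5], [1, -1, 9, 3, 9, 3]]
The rows r1, r2, r3 of C are linearly dependent: -r1 - r2 + 2·r3 = 0 (check each entry), so rank(C) ≤ 2.
The 2×2 minor from rows 1, 2, columns 1, 2 is 3·(-3) - 1·(-1) = -9 - (-1) = -8 ≠ 0, so rank(C) = 2.
rank(C) = 2 < n = 3, so the pair (A, B) is not completely controllable.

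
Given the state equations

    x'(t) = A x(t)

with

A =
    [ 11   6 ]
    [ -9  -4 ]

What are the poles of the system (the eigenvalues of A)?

det(sI - A) = s^2 - (tr A)s + det A, with tr A = 11 + (-4) = 7 and det A = 11·(-4) - 6·(-9) = -44 - (-54) = 10.
So p(s) = det(sI - A) = s^2 - 7s + 10.
Factor s^2 - 7s + 10: two numbers with sum 7 and product 10 are 5 and 2, so s^2 - 7s + 10 = (s - 5)(s - 2).
Hence p(s) = (s - 5) (s - 2), with roots 2, 5.
At least one eigenvalue has non-negative real part, so the system is not asymptotically stable.

2, 5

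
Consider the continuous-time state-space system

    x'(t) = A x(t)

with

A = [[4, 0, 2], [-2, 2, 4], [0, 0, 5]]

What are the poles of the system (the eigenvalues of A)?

det(sI - A) = s^3 - (tr A)s^2 + (M11 + M22 + M33)s - det A, where Mii is the 2×2 principal minor of A obtained by deleting row i and column i.
tr A = 4 + 2 + 5 = 11; M11 = 2·5 - 4·0 = 10 - 0 = 10; M22 = 4·5 - 2·0 = 20 - 0 = 20; M33 = 4·2 - 0·(-2) = 8 - 0 = 8; sum of minors = 38.
det A = 4·(2·5 - 4·0) - 0·((-2)·5 - 4·0) + 2·((-2)·0 - 2·0) = 4·10 - 0·(-10) + 2·0 = 40.
So p(s) = det(sI - A) = s^3 - 11s^2 + 38s - 40.
Rational-root test: any integer root divides -40. Testing small divisors, s = 2 works: p(2) = 8 + (-44) + 76 + (-40) = 0, so (s - 2) is a factor.
Dividing, p(s) = (s - 2)(s^2 - 9s + 20).
Factor s^2 - 9s + 20: two numbers with sum 9 and product 20 are 5 and 4, so s^2 - 9s + 20 = (s - 5)(s - 4).
Hence p(s) = (s - 5) (s - 4) (s - 2), with roots 2, 4, 5.
At least one eigenvalue has non-negative real part, so the system is not asymptotically stable.

2, 4, 5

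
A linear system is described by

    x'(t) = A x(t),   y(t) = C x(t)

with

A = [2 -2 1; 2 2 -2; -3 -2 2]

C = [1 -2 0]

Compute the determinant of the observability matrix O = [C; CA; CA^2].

200

CA = [[-2, -6, 5]]
CA^2 = [[-31, -18, 20]]
Observability matrix O = [C; CA; CA^2] = [[1, -2, 0], [-2, -6, 5], [-31, -18, 20]]
Expanding along the first row, det(O) = 1·((-6)·20 - 5·(-18)) - (-2)·((-2)·20 - 5·(-31)) + 0·((-2)·(-18) - (-6)·(-31)) = 1·(-30) - (-2)·115 + 0·(-150) = 200
Since det(O) ≠ 0, rank(O) = 3 and the system is completely observable.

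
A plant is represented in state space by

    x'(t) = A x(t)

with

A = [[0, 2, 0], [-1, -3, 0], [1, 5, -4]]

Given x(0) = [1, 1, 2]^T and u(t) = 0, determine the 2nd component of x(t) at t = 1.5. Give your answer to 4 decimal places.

-0.2969

det(sI - A) = s^3 - (tr A)s^2 + (M11 + M22 + M33)s - det A, where Mii is the 2×2 principal minor of A obtained by deleting row i and column i.
tr A = 0 + (-3) + (-4) = -7; M11 = (-3)·(-4) - 0·5 = 12 - 0 = 12; M22 = 0·(-4) - 0·1 = 0 - 0 = 0; M33 = 0·(-3) - 2·(-1) = 0 - (-2) = 2; sum of minors = 14.
det A = 0·((-3)·(-4) - 0·5) - 2·((-1)·(-4) - 0·1) + 0·((-1)·5 - (-3)·1) = 0·12 - 2·4 + 0·(-2) = -8.
So p(s) = det(sI - A) = s^3 + 7s^2 + 14s + 8.
Rational-root test: any integer root divides 8. Testing small divisors, s = -1 works: p(-1) = -1 + 7 + (-14) + 8 = 0, so (s + 1) is a factor.
Dividing, p(s) = (s + 1)(s^2 + 6s + 8).
Factor s^2 + 6s + 8: two numbers with sum -6 and product 8 are -2 and -4, so s^2 + 6s + 8 = (s + 2)(s + 4).
Hence p(s) = (s + 1) (s + 2) (s + 4), with roots -4, -2, -1.
The eigenvalues -4, -2, -1 are distinct and real, so A is diagonalisable and x(t) = e^{At} x(0) = V diag(e^{λ_i t}) V^{-1} x(0), where the columns of V are the eigenvectors.
λ = -4: A - (-4)I = [[4, 2, 0], [-1, 1, 0], [1, 5, 0]]. v must be orthogonal to every row; (row 1) × (row 2) = [0, 0, 6], so take v_1 = [0, 0, -1]^T.
λ = -2: A - (-2)I = [[2, 2, 0], [-1, -1, 0], [1, 5, -2]]. v must be orthogonal to every row; (row 1) × (row 3) = [-4, 4, 8], so take v_2 = [-1, 1, 2]^T.
λ = -1: A - (-1)I = [[1, 2, 0], [-1, -2, 0], [1, 5, -3]]. v must be orthogonal to every row; (row 1) × (row 3) = [-6, 3, 3], so take v_3 = [2, -1, -1]^T.
V = [v_1 v_2 v_3] = [[0, -1, 2], [0, 1, -1], [-1, 2, -1]] has det V = 1, so V^{-1} = adj(V)/det V = [[1, 3, -1], [1, 2, 0], [1, 1, 0]].
Modal coordinates z(0) = V^{-1} x(0): 1·1 + 3·1 + (-1)·2 = 2; 1·1 + 2·1 + 0·2 = 3; 1·1 + 1·1 + 0·2 = 2; so z(0) = [2, 3, 2]^T.
x_2(t) = Σ_i (v_i)_2 · z_i(0) · e^{λ_i t} (row 2 of V times the modal terms).
x_2(1.5) = 0·2·e^{-4·1.5} + 1·3·e^{-2·1.5} + (-1)·2·e^{-1·1.5} = 0·0.002479 + 3·0.049787 + (-2)·0.223130 = -0.2969.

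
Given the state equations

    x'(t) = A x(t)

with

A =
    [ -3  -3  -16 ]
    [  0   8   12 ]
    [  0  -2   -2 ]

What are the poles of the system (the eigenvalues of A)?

det(sI - A) = s^3 - (tr A)s^2 + (M11 + M22 + M33)s - det A, where Mii is the 2×2 principal minor of A obtained by deleting row i and column i.
tr A = (-3) + 8 + (-2) = 3; M11 = 8·(-2) - 12·(-2) = -16 - (-24) = 8; M22 = (-3)·(-2) - (-16)·0 = 6 - 0 = 6; M33 = (-3)·8 - (-3)·0 = -24 - 0 = -24; sum of minors = -10.
det A = (-3)·(8·(-2) - 12·(-2)) - (-3)·(0·(-2) - 12·0) + (-16)·(0·(-2) - 8·0) = (-3)·8 - (-3)·0 + (-16)·0 = -24.
So p(s) = det(sI - A) = s^3 - 3s^2 - 10s + 24.
Rational-root test: any integer root divides 24. Testing small divisors, s = 2 works: p(2) = 8 + (-12) + (-20) + 24 = 0, so (s - 2) is a factor.
Dividing, p(s) = (s - 2)(s^2 - s - 12).
Factor s^2 - s - 12: two numbers with sum 1 and product -12 are 4 and -3, so s^2 - s - 12 = (s - 4)(s + 3).
Hence p(s) = (s - 4) (s - 2) (s + 3), with roots -3, 2, 4.
At least one eigenvalue has non-negative real part, so the system is not asymptotically stable.

-3, 2, 4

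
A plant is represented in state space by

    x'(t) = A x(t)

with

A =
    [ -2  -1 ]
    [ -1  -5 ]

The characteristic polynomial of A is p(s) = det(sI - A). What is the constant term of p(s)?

For a 2×2 matrix, det(sI - A) = s^2 - (tr A)s + det A.
tr A = -7, det A = 9.
So p(s) = s^2 + 7s + 9.
The constant term is 9.

9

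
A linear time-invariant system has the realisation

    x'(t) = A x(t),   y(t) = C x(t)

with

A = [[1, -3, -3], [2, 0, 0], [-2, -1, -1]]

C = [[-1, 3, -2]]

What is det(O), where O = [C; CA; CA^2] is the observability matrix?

CA = [[9, 5, 5]]
CA^2 = [[9, -32, -32]]
Observability matrix O = [C; CA; CA^2] = [[-1, 3, -2], [9, 5, 5], [9, -32, -32]]
Expanding along the first row, det(O) = (-1)·(5·(-32) - 5·(-32)) - 3·(9·(-32) - 5·9) + (-2)·(9·(-32) - 5·9) = (-1)·0 - 3·(-333) + (-2)·(-333) = 1665
Since det(O) ≠ 0, rank(O) = 3 and the system is completely observable.

1665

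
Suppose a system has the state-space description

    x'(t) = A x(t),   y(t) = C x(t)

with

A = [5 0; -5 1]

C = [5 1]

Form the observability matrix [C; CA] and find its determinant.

-15

CA = [[20, 1]]
Observability matrix O = [C; CA] = [[5, 1], [20, 1]]
det(O) = 5·1 - 1·20 = 5 - 20 = -15
Since det(O) ≠ 0, rank(O) = 2 and the system is completely observable.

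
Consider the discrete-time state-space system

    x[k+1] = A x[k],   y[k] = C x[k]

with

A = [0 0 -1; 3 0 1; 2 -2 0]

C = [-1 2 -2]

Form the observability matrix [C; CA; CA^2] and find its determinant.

CA = [[2, 4, 3]]
CA^2 = [[18, -6, 2]]
Observability matrix O = [C; CA; CA^2] = [[-1, 2, -2], [2, 4, 3], [18, -6, 2]]
Expanding along the first row, det(O) = (-1)·(4·2 - 3·(-6)) - 2·(2·2 - 3·18) + (-2)·(2·(-6) - 4·18) = (-1)·26 - 2·(-50) + (-2)·(-84) = 242
Since det(O) ≠ 0, rank(O) = 3 and the system is completely observable.

242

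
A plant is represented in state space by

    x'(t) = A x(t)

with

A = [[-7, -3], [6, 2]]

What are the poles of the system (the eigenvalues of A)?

det(sI - A) = s^2 - (tr A)s + det A, with tr A = (-7) + 2 = -5 and det A = (-7)·2 - (-3)·6 = -14 - (-18) = 4.
So p(s) = det(sI - A) = s^2 + 5s + 4.
Factor s^2 + 5s + 4: two numbers with sum -5 and product 4 are -1 and -4, so s^2 + 5s + 4 = (s + 1)(s + 4).
Hence p(s) = (s + 1) (s + 4), with roots -4, -1.
All eigenvalues have negative real part, so the system is asymptotically stable.

-4, -1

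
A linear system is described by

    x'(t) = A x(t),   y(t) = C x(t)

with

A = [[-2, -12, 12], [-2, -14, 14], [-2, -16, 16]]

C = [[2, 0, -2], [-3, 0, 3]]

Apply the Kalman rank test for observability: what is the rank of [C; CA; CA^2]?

2

CA = [[0, 8, -8], [0, -12, 12]]
CA^2 = [[0, 16, -16], [0, -24, 24]]
Observability matrix O = [C; CA; CA^2] = [[2, 0, -2], [-3, 0, 3], [0, 8, -8], [0, -12, 12], [0, 16, -16], [0, -24, 24]]
The columns c1, c2, c3 of O are linearly dependent: c1 + c2 + c3 = 0 (check each entry), so rank(O) ≤ 2.
The 2×2 minor from rows 1, 3, columns 1, 2 is 2·8 - 0·0 = 16 - 0 = 16 ≠ 0, so rank(O) = 2.
rank(O) = 2 < n = 3, so the pair (A, C) is not completely observable.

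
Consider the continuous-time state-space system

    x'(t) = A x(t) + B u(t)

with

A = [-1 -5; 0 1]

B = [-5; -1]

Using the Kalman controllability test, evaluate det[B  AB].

AB = [[10], [-1]]
Controllability matrix C = [B  AB] = [[-5, 10], [-1, -1]]
det(C) = (-5)·(-1) - 10·(-1) = 5 - (-10) = 15
Since det(C) ≠ 0, rank(C) = 2 and the system is completely controllable.

15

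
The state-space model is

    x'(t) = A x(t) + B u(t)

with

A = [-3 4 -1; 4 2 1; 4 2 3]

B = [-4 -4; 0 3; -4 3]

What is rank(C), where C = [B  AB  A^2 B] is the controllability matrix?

AB = [[16, 21], [-20, -7], [-28, -1]]
A^2B = [[-100, -90], [-4, 69], [-60, 67]]
Controllability matrix C = [B  AB  A^2B] = [[-4, -4, 16, 21, -100, -90], [0, 3, -20, -7, -4, 69], [-4, 3, -28, -1, -60, 67]]
Take the 3×3 submatrix of C formed by columns 1, 2, 3: [[-4, -4, 16], [0, 3, -20], [-4, 3, -28]]. Its determinant is (-4)·(3·(-28) - (-20)·3) - (-4)·(0·(-28) - (-20)·(-4)) + 16·(0·3 - 3·(-4)) = (-4)·(-24) - (-4)·(-80) + 16·12 = -32 ≠ 0.
So rank(C) ≥ 3; since C has 3 rows, rank(C) = 3.
rank(C) = 3 = n, so the pair (A, B) is completely controllable.

3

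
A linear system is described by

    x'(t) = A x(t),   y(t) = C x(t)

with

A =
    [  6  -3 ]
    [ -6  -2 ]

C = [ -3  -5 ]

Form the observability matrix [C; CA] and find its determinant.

3

CA = [[12, 19]]
Observability matrix O = [C; CA] = [[-3, -5], [12, 19]]
det(O) = (-3)·19 - (-5)·12 = -57 - (-60) = 3
Since det(O) ≠ 0, rank(O) = 2 and the system is completely observable.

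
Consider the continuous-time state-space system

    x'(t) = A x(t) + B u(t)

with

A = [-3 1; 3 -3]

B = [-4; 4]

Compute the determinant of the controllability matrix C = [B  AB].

AB = [[16], [-24]]
Controllability matrix C = [B  AB] = [[-4, 16], [4, -24]]
det(C) = (-4)·(-24) - 16·4 = 96 - 64 = 32
Since det(C) ≠ 0, rank(C) = 2 and the system is completely controllable.

32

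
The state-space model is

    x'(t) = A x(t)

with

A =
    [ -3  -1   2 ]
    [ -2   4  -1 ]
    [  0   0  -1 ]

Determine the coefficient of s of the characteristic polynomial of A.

Expand det(sI - A) for the 3×3 matrix.
p(s) = s^3 - 15s - 14.
(Check: constant term = det(-A) = (-1)^3 det A = -14; coefficient of s^2 = -tr A = 0.)
The coefficient of s is -15.

-15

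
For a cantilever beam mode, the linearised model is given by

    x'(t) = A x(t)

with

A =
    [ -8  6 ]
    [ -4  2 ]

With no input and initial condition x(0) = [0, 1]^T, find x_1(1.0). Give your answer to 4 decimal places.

0.3511

det(sI - A) = s^2 - (tr A)s + det A, with tr A = (-8) + 2 = -6 and det A = (-8)·2 - 6·(-4) = -16 - (-24) = 8.
So p(s) = det(sI - A) = s^2 + 6s + 8.
Factor s^2 + 6s + 8: two numbers with sum -6 and product 8 are -2 and -4, so s^2 + 6s + 8 = (s + 2)(s + 4).
Hence p(s) = (s + 2) (s + 4), with roots -4, -2.
The eigenvalues -4, -2 are distinct and real, so A is diagonalisable and x(t) = e^{At} x(0) = V diag(e^{λ_i t}) V^{-1} x(0), where the columns of V are the eigenvectors.
λ = -4: A - (-4)I = [[-4, 6], [-4, 6]]. Row 1 gives (-4)·v1 + 6·v2 = 0, so take v_1 = [-3, -2]^T.
λ = -2: A - (-2)I = [[-6, 6], [-4, 4]]. Row 1 gives (-6)·v1 + 6·v2 = 0, so take v_2 = [-1, -1]^T.
V = [v_1 v_2] = [[-3, -1], [-2, -1]] has det V = 1, so V^{-1} = adj(V)/det V = [[-1, 1], [2, -3]].
Modal coordinates z(0) = V^{-1} x(0): (-1)·0 + 1·1 = 1; 2·0 + (-3)·1 = -3; so z(0) = [1, -3]^T.
x_1(t) = Σ_i (v_i)_1 · z_i(0) · e^{λ_i t} (row 1 of V times the modal terms).
x_1(1.0) = (-3)·1·e^{-4·1.0} + (-1)·(-3)·e^{-2·1.0} = (-3)·0.018316 + 3·0.135335 = 0.3511.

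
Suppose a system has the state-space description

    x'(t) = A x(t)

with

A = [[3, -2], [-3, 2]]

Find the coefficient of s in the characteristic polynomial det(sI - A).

-5

For a 2×2 matrix, det(sI - A) = s^2 - (tr A)s + det A.
tr A = 5, det A = 0.
So p(s) = s^2 - 5s.
The coefficient of s is -5.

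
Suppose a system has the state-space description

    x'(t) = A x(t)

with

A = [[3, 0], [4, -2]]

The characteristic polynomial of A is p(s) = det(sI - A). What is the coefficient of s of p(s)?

For a 2×2 matrix, det(sI - A) = s^2 - (tr A)s + det A.
tr A = 1, det A = -6.
So p(s) = s^2 - s - 6.
The coefficient of s is -1.

-1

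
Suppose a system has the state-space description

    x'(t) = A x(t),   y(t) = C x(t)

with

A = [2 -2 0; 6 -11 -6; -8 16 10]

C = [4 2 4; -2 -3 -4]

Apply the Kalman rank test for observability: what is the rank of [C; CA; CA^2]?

CA = [[-12, 34, 28], [10, -27, -22]]
CA^2 = [[-44, 98, 76], [34, -75, -58]]
Observability matrix O = [C; CA; CA^2] = [[4, 2, 4], [-2, -3, -4], [-12, 34, 28], [10, -27, -22], [-44, 98, 76], [34, -75, -58]]
The columns c1, c2, c3 of O are linearly dependent: -c1 - 2·c2 + 2·c3 = 0 (check each entry), so rank(O) ≤ 2.
The 2×2 minor from rows 1, 2, columns 1, 2 is 4·(-3) - 2·(-2) = -12 - (-4) = -8 ≠ 0, so rank(O) = 2.
rank(O) = 2 < n = 3, so the pair (A, C) is not completely observable.

2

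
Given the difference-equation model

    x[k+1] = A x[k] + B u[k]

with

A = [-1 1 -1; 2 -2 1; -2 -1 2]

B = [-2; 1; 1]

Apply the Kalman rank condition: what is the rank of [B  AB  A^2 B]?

AB = [[2], [-5], [5]]
A^2B = [[-12], [19], [11]]
Controllability matrix C = [B  AB  A^2B] = [[-2, 2, -12], [1, -5, 19], [1, 5, 11]]
det(C) = (-2)·((-5)·11 - 19·5) - 2·(1·11 - 19·1) + (-12)·(1·5 - (-5)·1) = (-2)·(-150) - 2·(-8) + (-12)·10 = 196 ≠ 0, so rank(C) = 3.
rank(C) = 3 = n, so the pair (A, B) is completely controllable.

3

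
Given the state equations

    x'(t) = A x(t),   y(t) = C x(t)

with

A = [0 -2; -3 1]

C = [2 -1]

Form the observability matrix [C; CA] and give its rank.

CA = [[3, -5]]
Observability matrix O = [C; CA] = [[2, -1], [3, -5]]
det(O) = 2·(-5) - (-1)·3 = -10 - (-3) = -7 ≠ 0, so rank(O) = 2.
rank(O) = 2 = n, so the pair (A, C) is completely observable.

2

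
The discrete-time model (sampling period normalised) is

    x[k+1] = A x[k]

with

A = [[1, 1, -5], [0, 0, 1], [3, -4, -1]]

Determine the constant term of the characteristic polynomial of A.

Expand det(zI - A) for the 3×3 matrix.
p(z) = z^3 + 18z - 7.
(Check: constant term = det(-A) = (-1)^3 det A = -7; coefficient of z^2 = -tr A = 0.)
The constant term is -7.

-7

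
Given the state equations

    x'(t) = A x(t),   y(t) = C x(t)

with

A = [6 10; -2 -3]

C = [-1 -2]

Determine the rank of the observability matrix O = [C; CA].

1

CA = [[-2, -4]]
Observability matrix O = [C; CA] = [[-1, -2], [-2, -4]]
Every row of O is a scalar multiple of row 1 = [-1, -2] (multipliers 1, 2), so the rows span a one-dimensional space.
O ≠ 0, hence rank(O) = 1.
rank(O) = 1 < n = 2, so the pair (A, C) is not completely observable.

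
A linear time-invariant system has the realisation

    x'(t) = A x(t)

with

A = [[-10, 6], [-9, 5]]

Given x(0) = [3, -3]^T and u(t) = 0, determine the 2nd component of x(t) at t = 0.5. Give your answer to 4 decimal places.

-8.8875

det(sI - A) = s^2 - (tr A)s + det A, with tr A = (-10) + 5 = -5 and det A = (-10)·5 - 6·(-9) = -50 - (-54) = 4.
So p(s) = det(sI - A) = s^2 + 5s + 4.
Factor s^2 + 5s + 4: two numbers with sum -5 and product 4 are -1 and -4, so s^2 + 5s + 4 = (s + 1)(s + 4).
Hence p(s) = (s + 1) (s + 4), with roots -4, -1.
The eigenvalues -4, -1 are distinct and real, so A is diagonalisable and x(t) = e^{At} x(0) = V diag(e^{λ_i t}) V^{-1} x(0), where the columns of V are the eigenvectors.
λ = -4: A - (-4)I = [[-6, 6], [-9, 9]]. Row 1 gives (-6)·v1 + 6·v2 = 0, so take v_1 = [1, 1]^T.
λ = -1: A - (-1)I = [[-9, 6], [-9, 6]]. Row 1 gives (-9)·v1 + 6·v2 = 0, so take v_2 = [2, 3]^T.
V = [v_1 v_2] = [[1, 2], [1, 3]] has det V = 1, so V^{-1} = adj(V)/det V = [[3, -2], [-1, 1]].
Modal coordinates z(0) = V^{-1} x(0): 3·3 + (-2)·(-3) = 15; (-1)·3 + 1·(-3) = -6; so z(0) = [15, -6]^T.
x_2(t) = Σ_i (v_i)_2 · z_i(0) · e^{λ_i t} (row 2 of V times the modal terms).
x_2(0.5) = 1·15·e^{-4·0.5} + 3·(-6)·e^{-1·0.5} = 15·0.135335 + (-18)·0.606531 = -8.8875.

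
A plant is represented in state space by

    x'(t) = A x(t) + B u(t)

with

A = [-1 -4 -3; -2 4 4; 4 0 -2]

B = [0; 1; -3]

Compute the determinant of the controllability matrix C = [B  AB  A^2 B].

68

AB = [[5], [-8], [6]]
A^2B = [[9], [-18], [8]]
Controllability matrix C = [B  AB  A^2B] = [[0, 5, 9], [1, -8, -18], [-3, 6, 8]]
Expanding along the first row, det(C) = 0·((-8)·8 - (-18)·6) - 5·(1·8 - (-18)·(-3)) + 9·(1·6 - (-8)·(-3)) = 0·44 - 5·(-46) + 9·(-18) = 68
Since det(C) ≠ 0, rank(C) = 3 and the system is completely controllable.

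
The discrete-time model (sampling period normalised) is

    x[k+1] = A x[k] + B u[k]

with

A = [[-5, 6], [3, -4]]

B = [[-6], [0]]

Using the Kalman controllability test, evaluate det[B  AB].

108

AB = [[30], [-18]]
Controllability matrix C = [B  AB] = [[-6, 30], [0, -18]]
det(C) = (-6)·(-18) - 30·0 = 108 - 0 = 108
Since det(C) ≠ 0, rank(C) = 2 and the system is completely controllable.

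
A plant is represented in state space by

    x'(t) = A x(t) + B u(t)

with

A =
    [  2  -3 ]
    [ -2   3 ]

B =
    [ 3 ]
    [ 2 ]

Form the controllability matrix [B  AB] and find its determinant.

0

AB = [[0], [0]]
Controllability matrix C = [B  AB] = [[3, 0], [2, 0]]
det(C) = 3·0 - 0·2 = 0 - 0 = 0
Since det(C) = 0, rank(C) < 2 and the system is not completely controllable.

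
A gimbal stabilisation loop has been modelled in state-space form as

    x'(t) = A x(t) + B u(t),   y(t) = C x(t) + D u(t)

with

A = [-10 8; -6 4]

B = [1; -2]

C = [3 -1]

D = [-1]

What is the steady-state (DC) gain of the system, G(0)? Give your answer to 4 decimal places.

G(0) = C(-A)^{-1}B + D = -C A^{-1} B + D.
det A = 8, so A^{-1} = (1/8)·adj(A) = [[1/2, -1], [3/4, -5/4]]
A^{-1} B = [5/2, 13/4]^T
C A^{-1} B = 17/4
G(0) = D - C A^{-1} B = -1 - (17/4) = -21/4 ≈ -5.2500

-5.2500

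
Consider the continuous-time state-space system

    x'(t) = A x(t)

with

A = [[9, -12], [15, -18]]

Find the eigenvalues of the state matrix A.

det(sI - A) = s^2 - (tr A)s + det A, with tr A = 9 + (-18) = -9 and det A = 9·(-18) - (-12)·15 = -162 - (-180) = 18.
So p(s) = det(sI - A) = s^2 + 9s + 18.
Factor s^2 + 9s + 18: two numbers with sum -9 and product 18 are -3 and -6, so s^2 + 9s + 18 = (s + 3)(s + 6).
Hence p(s) = (s + 3) (s + 6), with roots -6, -3.
All eigenvalues have negative real part, so the system is asymptotically stable.

-6, -3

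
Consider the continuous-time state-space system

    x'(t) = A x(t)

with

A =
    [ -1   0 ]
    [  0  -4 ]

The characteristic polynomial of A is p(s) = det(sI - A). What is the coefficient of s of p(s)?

For a 2×2 matrix, det(sI - A) = s^2 - (tr A)s + det A.
tr A = -5, det A = 4.
So p(s) = s^2 + 5s + 4.
The coefficient of s is 5.

5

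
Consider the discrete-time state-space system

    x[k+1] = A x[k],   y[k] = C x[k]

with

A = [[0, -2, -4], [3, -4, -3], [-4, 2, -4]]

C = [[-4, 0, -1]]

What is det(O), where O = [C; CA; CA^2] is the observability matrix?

2972

CA = [[4, 6, 20]]
CA^2 = [[-62, 8, -114]]
Observability matrix O = [C; CA; CA^2] = [[-4, 0, -1], [4, 6, 20], [-62, 8, -114]]
Expanding along the first row, det(O) = (-4)·(6·(-114) - 20·8) - 0·(4·(-114) - 20·(-62)) + (-1)·(4·8 - 6·(-62)) = (-4)·(-844) - 0·784 + (-1)·404 = 2972
Since det(O) ≠ 0, rank(O) = 3 and the system is completely observable.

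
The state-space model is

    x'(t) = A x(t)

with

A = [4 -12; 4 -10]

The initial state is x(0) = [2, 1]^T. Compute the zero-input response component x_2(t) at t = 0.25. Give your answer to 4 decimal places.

det(sI - A) = s^2 - (tr A)s + det A, with tr A = 4 + (-10) = -6 and det A = 4·(-10) - (-12)·4 = -40 - (-48) = 8.
So p(s) = det(sI - A) = s^2 + 6s + 8.
Factor s^2 + 6s + 8: two numbers with sum -6 and product 8 are -2 and -4, so s^2 + 6s + 8 = (s + 2)(s + 4).
Hence p(s) = (s + 2) (s + 4), with roots -4, -2.
The eigenvalues -4, -2 are distinct and real, so A is diagonalisable and x(t) = e^{At} x(0) = V diag(e^{λ_i t}) V^{-1} x(0), where the columns of V are the eigenvectors.
λ = -4: A - (-4)I = [[8, -12], [4, -6]]. Row 1 gives 8·v1 + (-12)·v2 = 0, so take v_1 = [3, 2]^T.
λ = -2: A - (-2)I = [[6, -12], [4, -8]]. Row 1 gives 6·v1 + (-12)·v2 = 0, so take v_2 = [-2, -1]^T.
V = [v_1 v_2] = [[3, -2], [2, -1]] has det V = 1, so V^{-1} = adj(V)/det V = [[-1, 2], [-2, 3]].
Modal coordinates z(0) = V^{-1} x(0): (-1)·2 + 2·1 = 0; (-2)·2 + 3·1 = -1; so z(0) = [0, -1]^T.
x_2(t) = Σ_i (v_i)_2 · z_i(0) · e^{λ_i t} (row 2 of V times the modal terms).
x_2(0.25) = 2·0·e^{-4·0.25} + (-1)·(-1)·e^{-2·0.25} = 0·0.367879 + 1·0.606531 = 0.6065.

0.6065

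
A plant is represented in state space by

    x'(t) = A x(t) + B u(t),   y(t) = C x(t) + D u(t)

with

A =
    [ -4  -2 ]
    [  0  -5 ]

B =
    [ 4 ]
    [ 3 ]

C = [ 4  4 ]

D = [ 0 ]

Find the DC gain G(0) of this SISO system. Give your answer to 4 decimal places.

G(0) = C(-A)^{-1}B + D = -C A^{-1} B + D.
det A = 20, so A^{-1} = (1/20)·adj(A) = [[-1/4, 1/10], [0, -1/5]]
A^{-1} B = [-7/10, -3/5]^T
C A^{-1} B = -26/5
G(0) = D - C A^{-1} B = 0 - (-26/5) = 26/5 ≈ 5.2000

5.2000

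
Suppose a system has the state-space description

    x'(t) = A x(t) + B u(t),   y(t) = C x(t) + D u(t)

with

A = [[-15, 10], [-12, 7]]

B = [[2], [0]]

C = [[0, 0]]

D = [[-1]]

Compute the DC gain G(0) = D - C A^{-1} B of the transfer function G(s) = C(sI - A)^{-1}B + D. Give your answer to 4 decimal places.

G(0) = C(-A)^{-1}B + D = -C A^{-1} B + D.
det A = 15, so A^{-1} = (1/15)·adj(A) = [[7/15, -2/3], [4/5, -1]]
A^{-1} B = [14/15, 8/5]^T
C A^{-1} B = 0
G(0) = D - C A^{-1} B = -1 - (0) = -1

-1.0000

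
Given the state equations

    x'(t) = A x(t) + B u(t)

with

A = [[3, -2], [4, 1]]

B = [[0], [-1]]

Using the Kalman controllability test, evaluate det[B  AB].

AB = [[2], [-1]]
Controllability matrix C = [B  AB] = [[0, 2], [-1, -1]]
det(C) = 0·(-1) - 2·(-1) = 0 - (-2) = 2
Since det(C) ≠ 0, rank(C) = 2 and the system is completely controllable.

2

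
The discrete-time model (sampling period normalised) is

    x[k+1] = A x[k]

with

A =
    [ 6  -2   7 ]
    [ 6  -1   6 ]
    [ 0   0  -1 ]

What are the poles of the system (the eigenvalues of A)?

det(zI - A) = z^3 - (tr A)z^2 + (M11 + M22 + M33)z - det A, where Mii is the 2×2 principal minor of A obtained by deleting row i and column i.
tr A = 6 + (-1) + (-1) = 4; M11 = (-1)·(-1) - 6·0 = 1 - 0 = 1; M22 = 6·(-1) - 7·0 = -6 - 0 = -6; M33 = 6·(-1) - (-2)·6 = -6 - (-12) = 6; sum of minors = 1.
det A = 6·((-1)·(-1) - 6·0) - (-2)·(6·(-1) - 6·0) + 7·(6·0 - (-1)·0) = 6·1 - (-2)·(-6) + 7·0 = -6.
So p(z) = det(zI - A) = z^3 - 4z^2 + z + 6.
Rational-root test: any integer root divides 6. Testing small divisors, z = -1 works: p(-1) = -1 + (-4) + (-1) + 6 = 0, so (z + 1) is a factor.
Dividing, p(z) = (z + 1)(z^2 - 5z + 6).
Factor z^2 - 5z + 6: two numbers with sum 5 and product 6 are 3 and 2, so z^2 - 5z + 6 = (z - 3)(z - 2).
Hence p(z) = (z - 3) (z - 2) (z + 1), with roots -1, 2, 3.

-1, 2, 3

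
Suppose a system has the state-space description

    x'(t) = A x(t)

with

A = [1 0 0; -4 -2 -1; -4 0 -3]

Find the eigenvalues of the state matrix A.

det(sI - A) = s^3 - (tr A)s^2 + (M11 + M22 + M33)s - det A, where Mii is the 2×2 principal minor of A obtained by deleting row i and column i.
tr A = 1 + (-2) + (-3) = -4; M11 = (-2)·(-3) - (-1)·0 = 6 - 0 = 6; M22 = 1·(-3) - 0·(-4) = -3 - 0 = -3; M33 = 1·(-2) - 0·(-4) = -2 - 0 = -2; sum of minors = 1.
det A = 1·((-2)·(-3) - (-1)·0) - 0·((-4)·(-3) - (-1)·(-4)) + 0·((-4)·0 - (-2)·(-4)) = 1·6 - 0·8 + 0·(-8) = 6.
So p(s) = det(sI - A) = s^3 + 4s^2 + s - 6.
Rational-root test: any integer root divides -6. Testing small divisors, s = 1 works: p(1) = 1 + 4 + 1 + (-6) = 0, so (s - 1) is a factor.
Dividing, p(s) = (s - 1)(s^2 + 5s + 6).
Factor s^2 + 5s + 6: two numbers with sum -5 and product 6 are -2 and -3, so s^2 + 5s + 6 = (s + 2)(s + 3).
Hence p(s) = (s - 1) (s + 2) (s + 3), with roots -3, -2, 1.
At least one eigenvalue has non-negative real part, so the system is not asymptotically stable.

-3, -2, 1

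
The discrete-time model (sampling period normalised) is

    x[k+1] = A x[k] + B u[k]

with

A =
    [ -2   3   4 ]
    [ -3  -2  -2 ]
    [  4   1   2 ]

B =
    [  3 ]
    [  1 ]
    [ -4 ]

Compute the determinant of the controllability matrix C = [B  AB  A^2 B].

2200

AB = [[-19], [-3], [5]]
A^2B = [[49], [53], [-69]]
Controllability matrix C = [B  AB  A^2B] = [[3, -19, 49], [1, -3, 53], [-4, 5, -69]]
Expanding along the first row, det(C) = 3·((-3)·(-69) - 53·5) - (-19)·(1·(-69) - 53·(-4)) + 49·(1·5 - (-3)·(-4)) = 3·(-58) - (-19)·143 + 49·(-7) = 2200
Since det(C) ≠ 0, rank(C) = 3 and the system is completely controllable.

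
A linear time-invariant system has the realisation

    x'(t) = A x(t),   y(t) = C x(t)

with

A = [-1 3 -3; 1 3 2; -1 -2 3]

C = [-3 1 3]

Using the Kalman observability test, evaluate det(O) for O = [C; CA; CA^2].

-5292

CA = [[1, -12, 20]]
CA^2 = [[-33, -73, 33]]
Observability matrix O = [C; CA; CA^2] = [[-3, 1, 3], [1, -12, 20], [-33, -73, 33]]
Expanding along the first row, det(O) = (-3)·((-12)·33 - 20·(-73)) - 1·(1·33 - 20·(-33)) + 3·(1·(-73) - (-12)·(-33)) = (-3)·1064 - 1·693 + 3·(-469) = -5292
Since det(O) ≠ 0, rank(O) = 3 and the system is completely observable.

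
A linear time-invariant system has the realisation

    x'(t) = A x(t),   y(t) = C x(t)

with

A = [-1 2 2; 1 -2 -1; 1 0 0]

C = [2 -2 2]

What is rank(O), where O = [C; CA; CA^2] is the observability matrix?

CA = [[-2, 8, 6]]
CA^2 = [[16, -20, -12]]
Observability matrix O = [C; CA; CA^2] = [[2, -2, 2], [-2, 8, 6], [16, -20, -12]]
det(O) = 2·(8·(-12) - 6·(-20)) - (-2)·((-2)·(-12) - 6·16) + 2·((-2)·(-20) - 8·16) = 2·24 - (-2)·(-72) + 2·(-88) = -272 ≠ 0, so rank(O) = 3.
rank(O) = 3 = n, so the pair (A, C) is completely observable.

3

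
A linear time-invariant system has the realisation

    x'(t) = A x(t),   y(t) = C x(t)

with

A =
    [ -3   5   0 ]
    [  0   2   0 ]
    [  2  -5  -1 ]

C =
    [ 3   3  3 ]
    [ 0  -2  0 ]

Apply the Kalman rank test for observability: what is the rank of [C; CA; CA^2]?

2

CA = [[-3, 6, -3], [0, -4, 0]]
CA^2 = [[3, 12, 3], [0, -8, 0]]
Observability matrix O = [C; CA; CA^2] = [[3, 3, 3], [0, -2, 0], [-3, 6, -3], [0, -4, 0], [3, 12, 3], [0, -8, 0]]
The columns c1, c2, c3 of O are linearly dependent: -c1 + c3 = 0 (check each entry), so rank(O) ≤ 2.
The 2×2 minor from rows 1, 2, columns 1, 2 is 3·(-2) - 3·0 = -6 - 0 = -6 ≠ 0, so rank(O) = 2.
rank(O) = 2 < n = 3, so the pair (A, C) is not completely observable.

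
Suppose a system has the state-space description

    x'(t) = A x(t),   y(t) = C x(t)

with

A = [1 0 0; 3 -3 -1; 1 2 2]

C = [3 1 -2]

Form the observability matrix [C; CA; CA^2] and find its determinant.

570

CA = [[4, -7, -5]]
CA^2 = [[-22, 11, -3]]
Observability matrix O = [C; CA; CA^2] = [[3, 1, -2], [4, -7, -5], [-22, 11, -3]]
Expanding along the first row, det(O) = 3·((-7)·(-3) - (-5)·11) - 1·(4·(-3) - (-5)·(-22)) + (-2)·(4·11 - (-7)·(-22)) = 3·76 - 1·(-122) + (-2)·(-110) = 570
Since det(O) ≠ 0, rank(O) = 3 and the system is completely observable.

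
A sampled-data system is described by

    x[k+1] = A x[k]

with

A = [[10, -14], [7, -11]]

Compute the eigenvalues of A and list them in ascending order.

-4, 3

det(zI - A) = z^2 - (tr A)z + det A, with tr A = 10 + (-11) = -1 and det A = 10·(-11) - (-14)·7 = -110 - (-98) = -12.
So p(z) = det(zI - A) = z^2 + z - 12.
Factor z^2 + z - 12: two numbers with sum -1 and product -12 are 3 and -4, so z^2 + z - 12 = (z - 3)(z + 4).
Hence p(z) = (z - 3) (z + 4), with roots -4, 3.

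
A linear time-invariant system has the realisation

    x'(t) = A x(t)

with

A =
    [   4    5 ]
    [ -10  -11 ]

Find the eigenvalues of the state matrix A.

-6, -1

det(sI - A) = s^2 - (tr A)s + det A, with tr A = 4 + (-11) = -7 and det A = 4·(-11) - 5·(-10) = -44 - (-50) = 6.
So p(s) = det(sI - A) = s^2 + 7s + 6.
Factor s^2 + 7s + 6: two numbers with sum -7 and product 6 are -1 and -6, so s^2 + 7s + 6 = (s + 1)(s + 6).
Hence p(s) = (s + 1) (s + 6), with roots -6, -1.
All eigenvalues have negative real part, so the system is asymptotically stable.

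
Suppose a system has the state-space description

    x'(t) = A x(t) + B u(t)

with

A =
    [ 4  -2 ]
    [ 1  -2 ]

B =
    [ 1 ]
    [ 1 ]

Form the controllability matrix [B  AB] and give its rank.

2

AB = [[2], [-1]]
Controllability matrix C = [B  AB] = [[1, 2], [1, -1]]
det(C) = 1·(-1) - 2·1 = -1 - 2 = -3 ≠ 0, so rank(C) = 2.
rank(C) = 2 = n, so the pair (A, B) is completely controllable.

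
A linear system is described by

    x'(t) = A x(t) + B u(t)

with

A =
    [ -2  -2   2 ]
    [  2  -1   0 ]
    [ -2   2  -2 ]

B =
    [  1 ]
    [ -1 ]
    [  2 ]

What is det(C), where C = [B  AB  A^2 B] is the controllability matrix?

118

AB = [[4], [3], [-8]]
A^2B = [[-30], [5], [14]]
Controllability matrix C = [B  AB  A^2B] = [[1, 4, -30], [-1, 3, 5], [2, -8, 14]]
Expanding along the first row, det(C) = 1·(3·14 - 5·(-8)) - 4·((-1)·14 - 5·2) + (-30)·((-1)·(-8) - 3·2) = 1·82 - 4·(-24) + (-30)·2 = 118
Since det(C) ≠ 0, rank(C) = 3 and the system is completely controllable.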